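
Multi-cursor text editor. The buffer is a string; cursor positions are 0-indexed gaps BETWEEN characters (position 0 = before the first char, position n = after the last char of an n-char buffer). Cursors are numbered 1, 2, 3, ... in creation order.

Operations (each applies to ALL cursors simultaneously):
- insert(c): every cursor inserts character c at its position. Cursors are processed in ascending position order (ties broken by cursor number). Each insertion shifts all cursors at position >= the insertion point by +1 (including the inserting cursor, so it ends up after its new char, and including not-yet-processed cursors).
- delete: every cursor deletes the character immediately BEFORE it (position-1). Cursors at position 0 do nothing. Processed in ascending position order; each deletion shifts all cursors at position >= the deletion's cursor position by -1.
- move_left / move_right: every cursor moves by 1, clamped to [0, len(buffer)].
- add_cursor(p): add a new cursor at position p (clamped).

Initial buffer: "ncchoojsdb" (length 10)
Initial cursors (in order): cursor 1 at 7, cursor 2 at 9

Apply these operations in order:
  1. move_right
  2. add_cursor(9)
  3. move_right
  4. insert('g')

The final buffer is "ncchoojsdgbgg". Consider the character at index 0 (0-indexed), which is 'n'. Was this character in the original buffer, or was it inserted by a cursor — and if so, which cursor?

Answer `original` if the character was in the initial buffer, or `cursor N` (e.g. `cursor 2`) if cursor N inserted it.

Answer: original

Derivation:
After op 1 (move_right): buffer="ncchoojsdb" (len 10), cursors c1@8 c2@10, authorship ..........
After op 2 (add_cursor(9)): buffer="ncchoojsdb" (len 10), cursors c1@8 c3@9 c2@10, authorship ..........
After op 3 (move_right): buffer="ncchoojsdb" (len 10), cursors c1@9 c2@10 c3@10, authorship ..........
After op 4 (insert('g')): buffer="ncchoojsdgbgg" (len 13), cursors c1@10 c2@13 c3@13, authorship .........1.23
Authorship (.=original, N=cursor N): . . . . . . . . . 1 . 2 3
Index 0: author = original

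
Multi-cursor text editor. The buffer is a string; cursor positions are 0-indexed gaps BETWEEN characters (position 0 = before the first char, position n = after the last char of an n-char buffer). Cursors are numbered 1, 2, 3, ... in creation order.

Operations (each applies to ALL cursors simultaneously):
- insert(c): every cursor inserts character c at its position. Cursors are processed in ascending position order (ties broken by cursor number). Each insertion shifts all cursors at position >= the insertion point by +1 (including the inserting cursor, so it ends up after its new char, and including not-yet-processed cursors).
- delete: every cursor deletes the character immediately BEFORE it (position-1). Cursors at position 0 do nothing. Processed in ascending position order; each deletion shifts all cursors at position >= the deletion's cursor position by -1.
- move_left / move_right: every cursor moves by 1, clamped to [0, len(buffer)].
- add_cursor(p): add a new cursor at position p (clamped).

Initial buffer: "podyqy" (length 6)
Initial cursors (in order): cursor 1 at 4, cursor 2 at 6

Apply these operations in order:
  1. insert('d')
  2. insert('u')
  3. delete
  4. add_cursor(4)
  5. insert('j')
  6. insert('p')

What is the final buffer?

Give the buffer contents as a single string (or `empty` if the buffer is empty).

After op 1 (insert('d')): buffer="podydqyd" (len 8), cursors c1@5 c2@8, authorship ....1..2
After op 2 (insert('u')): buffer="podyduqydu" (len 10), cursors c1@6 c2@10, authorship ....11..22
After op 3 (delete): buffer="podydqyd" (len 8), cursors c1@5 c2@8, authorship ....1..2
After op 4 (add_cursor(4)): buffer="podydqyd" (len 8), cursors c3@4 c1@5 c2@8, authorship ....1..2
After op 5 (insert('j')): buffer="podyjdjqydj" (len 11), cursors c3@5 c1@7 c2@11, authorship ....311..22
After op 6 (insert('p')): buffer="podyjpdjpqydjp" (len 14), cursors c3@6 c1@9 c2@14, authorship ....33111..222

Answer: podyjpdjpqydjp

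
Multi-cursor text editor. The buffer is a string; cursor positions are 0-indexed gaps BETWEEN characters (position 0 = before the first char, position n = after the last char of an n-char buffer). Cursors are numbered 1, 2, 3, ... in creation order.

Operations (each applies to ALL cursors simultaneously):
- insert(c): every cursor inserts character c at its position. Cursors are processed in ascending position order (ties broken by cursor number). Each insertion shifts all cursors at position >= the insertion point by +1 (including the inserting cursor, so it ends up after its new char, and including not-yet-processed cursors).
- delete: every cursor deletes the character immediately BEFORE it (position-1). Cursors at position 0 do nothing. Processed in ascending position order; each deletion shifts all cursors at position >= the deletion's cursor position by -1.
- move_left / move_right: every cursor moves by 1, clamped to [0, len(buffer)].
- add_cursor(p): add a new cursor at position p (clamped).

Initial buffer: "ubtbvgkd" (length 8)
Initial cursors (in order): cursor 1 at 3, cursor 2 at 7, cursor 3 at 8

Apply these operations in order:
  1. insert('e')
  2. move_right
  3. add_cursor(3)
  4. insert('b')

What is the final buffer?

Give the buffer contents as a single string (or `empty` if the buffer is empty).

Answer: ubtbebbvgkedbeb

Derivation:
After op 1 (insert('e')): buffer="ubtebvgkede" (len 11), cursors c1@4 c2@9 c3@11, authorship ...1....2.3
After op 2 (move_right): buffer="ubtebvgkede" (len 11), cursors c1@5 c2@10 c3@11, authorship ...1....2.3
After op 3 (add_cursor(3)): buffer="ubtebvgkede" (len 11), cursors c4@3 c1@5 c2@10 c3@11, authorship ...1....2.3
After op 4 (insert('b')): buffer="ubtbebbvgkedbeb" (len 15), cursors c4@4 c1@7 c2@13 c3@15, authorship ...41.1...2.233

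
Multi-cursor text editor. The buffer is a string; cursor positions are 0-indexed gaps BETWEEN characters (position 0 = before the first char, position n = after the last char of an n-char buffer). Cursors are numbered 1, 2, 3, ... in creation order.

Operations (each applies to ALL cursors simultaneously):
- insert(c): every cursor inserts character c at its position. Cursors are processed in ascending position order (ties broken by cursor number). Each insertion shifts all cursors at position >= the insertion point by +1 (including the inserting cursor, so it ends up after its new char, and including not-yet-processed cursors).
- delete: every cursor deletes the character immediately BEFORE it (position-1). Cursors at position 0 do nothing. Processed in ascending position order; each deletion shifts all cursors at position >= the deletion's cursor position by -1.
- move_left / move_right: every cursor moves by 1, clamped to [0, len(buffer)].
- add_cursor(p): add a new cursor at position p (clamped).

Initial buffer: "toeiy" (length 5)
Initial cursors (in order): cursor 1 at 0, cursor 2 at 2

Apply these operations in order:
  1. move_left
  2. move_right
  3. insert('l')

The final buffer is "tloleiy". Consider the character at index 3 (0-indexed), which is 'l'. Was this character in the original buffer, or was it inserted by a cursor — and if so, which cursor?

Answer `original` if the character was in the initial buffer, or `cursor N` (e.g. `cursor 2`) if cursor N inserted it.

After op 1 (move_left): buffer="toeiy" (len 5), cursors c1@0 c2@1, authorship .....
After op 2 (move_right): buffer="toeiy" (len 5), cursors c1@1 c2@2, authorship .....
After op 3 (insert('l')): buffer="tloleiy" (len 7), cursors c1@2 c2@4, authorship .1.2...
Authorship (.=original, N=cursor N): . 1 . 2 . . .
Index 3: author = 2

Answer: cursor 2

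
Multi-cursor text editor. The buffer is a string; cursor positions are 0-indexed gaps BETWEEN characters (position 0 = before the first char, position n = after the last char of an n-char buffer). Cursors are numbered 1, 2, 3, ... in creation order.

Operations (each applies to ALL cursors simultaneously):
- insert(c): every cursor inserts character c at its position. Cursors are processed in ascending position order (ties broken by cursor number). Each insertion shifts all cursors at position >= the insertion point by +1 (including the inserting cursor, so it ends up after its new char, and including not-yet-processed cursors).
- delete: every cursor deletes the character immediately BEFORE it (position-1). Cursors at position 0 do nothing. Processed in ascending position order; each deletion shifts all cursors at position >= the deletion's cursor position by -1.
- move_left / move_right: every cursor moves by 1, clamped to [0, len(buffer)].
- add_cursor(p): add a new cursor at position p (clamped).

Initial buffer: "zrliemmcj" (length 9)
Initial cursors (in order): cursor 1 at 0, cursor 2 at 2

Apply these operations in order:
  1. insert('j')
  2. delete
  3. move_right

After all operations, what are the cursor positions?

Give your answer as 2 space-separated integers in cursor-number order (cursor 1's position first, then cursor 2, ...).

Answer: 1 3

Derivation:
After op 1 (insert('j')): buffer="jzrjliemmcj" (len 11), cursors c1@1 c2@4, authorship 1..2.......
After op 2 (delete): buffer="zrliemmcj" (len 9), cursors c1@0 c2@2, authorship .........
After op 3 (move_right): buffer="zrliemmcj" (len 9), cursors c1@1 c2@3, authorship .........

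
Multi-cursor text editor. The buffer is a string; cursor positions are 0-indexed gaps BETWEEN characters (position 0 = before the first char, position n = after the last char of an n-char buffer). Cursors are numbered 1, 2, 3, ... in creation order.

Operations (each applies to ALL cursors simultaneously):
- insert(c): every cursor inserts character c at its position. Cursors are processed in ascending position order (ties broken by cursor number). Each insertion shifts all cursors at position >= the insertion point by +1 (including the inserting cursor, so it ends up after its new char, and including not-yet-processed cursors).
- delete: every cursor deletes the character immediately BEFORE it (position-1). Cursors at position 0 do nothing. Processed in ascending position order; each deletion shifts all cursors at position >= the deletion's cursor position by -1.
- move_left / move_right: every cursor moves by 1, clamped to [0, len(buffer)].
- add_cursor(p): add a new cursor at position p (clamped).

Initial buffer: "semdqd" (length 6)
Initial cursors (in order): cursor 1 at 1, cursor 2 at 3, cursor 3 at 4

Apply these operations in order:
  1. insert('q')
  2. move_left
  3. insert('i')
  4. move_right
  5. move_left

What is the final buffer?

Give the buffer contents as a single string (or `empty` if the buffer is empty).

After op 1 (insert('q')): buffer="sqemqdqqd" (len 9), cursors c1@2 c2@5 c3@7, authorship .1..2.3..
After op 2 (move_left): buffer="sqemqdqqd" (len 9), cursors c1@1 c2@4 c3@6, authorship .1..2.3..
After op 3 (insert('i')): buffer="siqemiqdiqqd" (len 12), cursors c1@2 c2@6 c3@9, authorship .11..22.33..
After op 4 (move_right): buffer="siqemiqdiqqd" (len 12), cursors c1@3 c2@7 c3@10, authorship .11..22.33..
After op 5 (move_left): buffer="siqemiqdiqqd" (len 12), cursors c1@2 c2@6 c3@9, authorship .11..22.33..

Answer: siqemiqdiqqd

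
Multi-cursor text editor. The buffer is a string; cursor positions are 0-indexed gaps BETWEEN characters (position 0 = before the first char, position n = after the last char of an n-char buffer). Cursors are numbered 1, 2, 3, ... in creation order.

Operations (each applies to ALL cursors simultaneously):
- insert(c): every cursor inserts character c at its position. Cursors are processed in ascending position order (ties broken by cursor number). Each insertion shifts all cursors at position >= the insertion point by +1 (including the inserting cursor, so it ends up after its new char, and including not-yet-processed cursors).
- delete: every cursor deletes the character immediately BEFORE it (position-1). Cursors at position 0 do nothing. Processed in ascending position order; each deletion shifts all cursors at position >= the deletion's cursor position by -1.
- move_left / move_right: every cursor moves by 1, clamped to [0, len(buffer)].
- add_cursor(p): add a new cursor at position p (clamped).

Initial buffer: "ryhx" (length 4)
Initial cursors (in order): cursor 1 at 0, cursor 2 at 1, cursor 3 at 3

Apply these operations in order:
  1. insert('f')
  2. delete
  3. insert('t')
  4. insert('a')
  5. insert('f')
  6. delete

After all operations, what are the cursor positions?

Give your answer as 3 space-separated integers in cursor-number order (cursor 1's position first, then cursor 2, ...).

Answer: 2 5 9

Derivation:
After op 1 (insert('f')): buffer="frfyhfx" (len 7), cursors c1@1 c2@3 c3@6, authorship 1.2..3.
After op 2 (delete): buffer="ryhx" (len 4), cursors c1@0 c2@1 c3@3, authorship ....
After op 3 (insert('t')): buffer="trtyhtx" (len 7), cursors c1@1 c2@3 c3@6, authorship 1.2..3.
After op 4 (insert('a')): buffer="tartayhtax" (len 10), cursors c1@2 c2@5 c3@9, authorship 11.22..33.
After op 5 (insert('f')): buffer="tafrtafyhtafx" (len 13), cursors c1@3 c2@7 c3@12, authorship 111.222..333.
After op 6 (delete): buffer="tartayhtax" (len 10), cursors c1@2 c2@5 c3@9, authorship 11.22..33.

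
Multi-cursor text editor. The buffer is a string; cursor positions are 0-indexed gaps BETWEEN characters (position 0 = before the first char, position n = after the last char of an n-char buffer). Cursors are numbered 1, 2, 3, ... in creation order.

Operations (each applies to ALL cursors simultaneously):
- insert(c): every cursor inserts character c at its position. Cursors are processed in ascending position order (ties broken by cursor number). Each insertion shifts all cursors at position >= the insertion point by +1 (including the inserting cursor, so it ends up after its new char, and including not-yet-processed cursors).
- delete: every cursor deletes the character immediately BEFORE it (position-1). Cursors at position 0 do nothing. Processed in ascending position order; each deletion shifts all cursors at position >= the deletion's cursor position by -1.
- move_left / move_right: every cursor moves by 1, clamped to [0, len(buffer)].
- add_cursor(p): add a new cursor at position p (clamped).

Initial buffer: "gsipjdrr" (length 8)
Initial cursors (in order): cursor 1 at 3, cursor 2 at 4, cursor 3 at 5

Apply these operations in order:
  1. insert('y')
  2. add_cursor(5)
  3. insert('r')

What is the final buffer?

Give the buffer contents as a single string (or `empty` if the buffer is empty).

After op 1 (insert('y')): buffer="gsiypyjydrr" (len 11), cursors c1@4 c2@6 c3@8, authorship ...1.2.3...
After op 2 (add_cursor(5)): buffer="gsiypyjydrr" (len 11), cursors c1@4 c4@5 c2@6 c3@8, authorship ...1.2.3...
After op 3 (insert('r')): buffer="gsiyrpryrjyrdrr" (len 15), cursors c1@5 c4@7 c2@9 c3@12, authorship ...11.422.33...

Answer: gsiyrpryrjyrdrr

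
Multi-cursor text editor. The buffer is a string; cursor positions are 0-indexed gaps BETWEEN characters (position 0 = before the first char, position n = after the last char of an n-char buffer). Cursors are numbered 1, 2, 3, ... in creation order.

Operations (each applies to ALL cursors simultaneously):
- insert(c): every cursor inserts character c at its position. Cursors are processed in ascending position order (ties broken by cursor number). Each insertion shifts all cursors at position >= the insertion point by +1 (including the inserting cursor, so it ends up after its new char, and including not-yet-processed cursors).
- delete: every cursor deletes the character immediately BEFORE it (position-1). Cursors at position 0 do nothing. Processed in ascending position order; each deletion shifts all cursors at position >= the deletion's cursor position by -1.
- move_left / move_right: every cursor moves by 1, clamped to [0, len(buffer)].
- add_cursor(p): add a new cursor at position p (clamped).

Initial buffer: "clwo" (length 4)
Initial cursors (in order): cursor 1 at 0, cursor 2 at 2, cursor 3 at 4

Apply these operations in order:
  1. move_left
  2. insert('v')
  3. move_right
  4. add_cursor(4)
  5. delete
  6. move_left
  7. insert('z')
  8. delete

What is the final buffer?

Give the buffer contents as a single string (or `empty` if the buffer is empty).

Answer: vwv

Derivation:
After op 1 (move_left): buffer="clwo" (len 4), cursors c1@0 c2@1 c3@3, authorship ....
After op 2 (insert('v')): buffer="vcvlwvo" (len 7), cursors c1@1 c2@3 c3@6, authorship 1.2..3.
After op 3 (move_right): buffer="vcvlwvo" (len 7), cursors c1@2 c2@4 c3@7, authorship 1.2..3.
After op 4 (add_cursor(4)): buffer="vcvlwvo" (len 7), cursors c1@2 c2@4 c4@4 c3@7, authorship 1.2..3.
After op 5 (delete): buffer="vwv" (len 3), cursors c1@1 c2@1 c4@1 c3@3, authorship 1.3
After op 6 (move_left): buffer="vwv" (len 3), cursors c1@0 c2@0 c4@0 c3@2, authorship 1.3
After op 7 (insert('z')): buffer="zzzvwzv" (len 7), cursors c1@3 c2@3 c4@3 c3@6, authorship 1241.33
After op 8 (delete): buffer="vwv" (len 3), cursors c1@0 c2@0 c4@0 c3@2, authorship 1.3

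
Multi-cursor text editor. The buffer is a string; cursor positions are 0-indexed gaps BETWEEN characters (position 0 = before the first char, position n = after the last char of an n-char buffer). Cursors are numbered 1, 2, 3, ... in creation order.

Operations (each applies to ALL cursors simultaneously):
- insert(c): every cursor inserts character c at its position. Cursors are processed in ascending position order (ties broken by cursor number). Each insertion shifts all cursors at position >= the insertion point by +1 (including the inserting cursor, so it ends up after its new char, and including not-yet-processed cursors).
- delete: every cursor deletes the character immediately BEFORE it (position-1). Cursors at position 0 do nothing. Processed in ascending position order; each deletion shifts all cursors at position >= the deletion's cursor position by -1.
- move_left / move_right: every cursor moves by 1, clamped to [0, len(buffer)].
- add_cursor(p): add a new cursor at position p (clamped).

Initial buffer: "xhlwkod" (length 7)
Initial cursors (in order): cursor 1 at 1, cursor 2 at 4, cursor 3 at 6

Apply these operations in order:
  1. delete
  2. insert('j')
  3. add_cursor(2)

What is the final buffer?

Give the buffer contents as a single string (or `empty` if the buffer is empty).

Answer: jhljkjd

Derivation:
After op 1 (delete): buffer="hlkd" (len 4), cursors c1@0 c2@2 c3@3, authorship ....
After op 2 (insert('j')): buffer="jhljkjd" (len 7), cursors c1@1 c2@4 c3@6, authorship 1..2.3.
After op 3 (add_cursor(2)): buffer="jhljkjd" (len 7), cursors c1@1 c4@2 c2@4 c3@6, authorship 1..2.3.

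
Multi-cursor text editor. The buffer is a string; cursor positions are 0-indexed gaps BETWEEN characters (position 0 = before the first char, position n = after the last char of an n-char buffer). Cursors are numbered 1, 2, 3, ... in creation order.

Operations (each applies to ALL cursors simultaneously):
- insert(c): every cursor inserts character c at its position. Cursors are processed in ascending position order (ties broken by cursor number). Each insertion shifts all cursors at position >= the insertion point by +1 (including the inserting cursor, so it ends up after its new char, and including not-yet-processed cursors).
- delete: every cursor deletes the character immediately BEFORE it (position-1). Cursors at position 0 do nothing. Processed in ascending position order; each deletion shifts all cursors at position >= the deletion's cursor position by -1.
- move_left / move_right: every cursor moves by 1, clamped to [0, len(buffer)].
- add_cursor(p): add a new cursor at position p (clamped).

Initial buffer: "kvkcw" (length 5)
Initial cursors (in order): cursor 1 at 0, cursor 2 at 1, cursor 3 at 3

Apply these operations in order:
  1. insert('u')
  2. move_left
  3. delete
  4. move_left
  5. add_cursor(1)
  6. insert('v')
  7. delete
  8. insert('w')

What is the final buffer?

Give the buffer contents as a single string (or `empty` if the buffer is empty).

After op 1 (insert('u')): buffer="ukuvkucw" (len 8), cursors c1@1 c2@3 c3@6, authorship 1.2..3..
After op 2 (move_left): buffer="ukuvkucw" (len 8), cursors c1@0 c2@2 c3@5, authorship 1.2..3..
After op 3 (delete): buffer="uuvucw" (len 6), cursors c1@0 c2@1 c3@3, authorship 12.3..
After op 4 (move_left): buffer="uuvucw" (len 6), cursors c1@0 c2@0 c3@2, authorship 12.3..
After op 5 (add_cursor(1)): buffer="uuvucw" (len 6), cursors c1@0 c2@0 c4@1 c3@2, authorship 12.3..
After op 6 (insert('v')): buffer="vvuvuvvucw" (len 10), cursors c1@2 c2@2 c4@4 c3@6, authorship 121423.3..
After op 7 (delete): buffer="uuvucw" (len 6), cursors c1@0 c2@0 c4@1 c3@2, authorship 12.3..
After op 8 (insert('w')): buffer="wwuwuwvucw" (len 10), cursors c1@2 c2@2 c4@4 c3@6, authorship 121423.3..

Answer: wwuwuwvucw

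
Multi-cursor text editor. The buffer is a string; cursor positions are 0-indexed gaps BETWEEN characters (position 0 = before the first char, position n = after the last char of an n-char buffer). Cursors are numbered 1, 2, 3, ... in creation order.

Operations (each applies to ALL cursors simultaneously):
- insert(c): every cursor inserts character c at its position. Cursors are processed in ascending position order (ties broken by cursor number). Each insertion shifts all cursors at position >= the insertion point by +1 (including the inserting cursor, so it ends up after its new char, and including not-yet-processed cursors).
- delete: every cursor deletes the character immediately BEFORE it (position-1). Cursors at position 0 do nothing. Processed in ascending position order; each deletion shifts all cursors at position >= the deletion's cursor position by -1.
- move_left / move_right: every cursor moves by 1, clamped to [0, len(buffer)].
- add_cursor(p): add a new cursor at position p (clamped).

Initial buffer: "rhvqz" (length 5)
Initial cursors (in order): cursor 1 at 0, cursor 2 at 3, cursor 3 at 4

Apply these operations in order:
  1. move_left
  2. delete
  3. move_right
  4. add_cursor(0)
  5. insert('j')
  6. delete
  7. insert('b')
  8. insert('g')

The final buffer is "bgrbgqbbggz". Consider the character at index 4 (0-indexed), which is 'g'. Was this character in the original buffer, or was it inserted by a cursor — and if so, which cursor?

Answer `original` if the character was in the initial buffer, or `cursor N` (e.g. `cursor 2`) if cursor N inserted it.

After op 1 (move_left): buffer="rhvqz" (len 5), cursors c1@0 c2@2 c3@3, authorship .....
After op 2 (delete): buffer="rqz" (len 3), cursors c1@0 c2@1 c3@1, authorship ...
After op 3 (move_right): buffer="rqz" (len 3), cursors c1@1 c2@2 c3@2, authorship ...
After op 4 (add_cursor(0)): buffer="rqz" (len 3), cursors c4@0 c1@1 c2@2 c3@2, authorship ...
After op 5 (insert('j')): buffer="jrjqjjz" (len 7), cursors c4@1 c1@3 c2@6 c3@6, authorship 4.1.23.
After op 6 (delete): buffer="rqz" (len 3), cursors c4@0 c1@1 c2@2 c3@2, authorship ...
After op 7 (insert('b')): buffer="brbqbbz" (len 7), cursors c4@1 c1@3 c2@6 c3@6, authorship 4.1.23.
After op 8 (insert('g')): buffer="bgrbgqbbggz" (len 11), cursors c4@2 c1@5 c2@10 c3@10, authorship 44.11.2323.
Authorship (.=original, N=cursor N): 4 4 . 1 1 . 2 3 2 3 .
Index 4: author = 1

Answer: cursor 1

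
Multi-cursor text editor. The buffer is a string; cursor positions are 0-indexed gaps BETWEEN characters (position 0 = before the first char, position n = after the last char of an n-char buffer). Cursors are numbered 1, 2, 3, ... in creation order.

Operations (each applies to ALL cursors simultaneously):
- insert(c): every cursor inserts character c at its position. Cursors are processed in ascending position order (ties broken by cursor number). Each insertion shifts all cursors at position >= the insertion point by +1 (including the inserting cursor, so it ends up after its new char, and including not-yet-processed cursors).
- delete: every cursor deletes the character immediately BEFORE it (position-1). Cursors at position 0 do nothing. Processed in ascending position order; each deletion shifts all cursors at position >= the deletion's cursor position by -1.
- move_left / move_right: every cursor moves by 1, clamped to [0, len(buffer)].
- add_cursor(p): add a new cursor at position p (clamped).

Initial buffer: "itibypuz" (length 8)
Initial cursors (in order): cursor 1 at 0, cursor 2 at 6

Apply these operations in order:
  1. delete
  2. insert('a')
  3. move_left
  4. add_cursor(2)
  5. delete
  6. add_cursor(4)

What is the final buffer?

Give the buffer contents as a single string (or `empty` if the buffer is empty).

Answer: atibauz

Derivation:
After op 1 (delete): buffer="itibyuz" (len 7), cursors c1@0 c2@5, authorship .......
After op 2 (insert('a')): buffer="aitibyauz" (len 9), cursors c1@1 c2@7, authorship 1.....2..
After op 3 (move_left): buffer="aitibyauz" (len 9), cursors c1@0 c2@6, authorship 1.....2..
After op 4 (add_cursor(2)): buffer="aitibyauz" (len 9), cursors c1@0 c3@2 c2@6, authorship 1.....2..
After op 5 (delete): buffer="atibauz" (len 7), cursors c1@0 c3@1 c2@4, authorship 1...2..
After op 6 (add_cursor(4)): buffer="atibauz" (len 7), cursors c1@0 c3@1 c2@4 c4@4, authorship 1...2..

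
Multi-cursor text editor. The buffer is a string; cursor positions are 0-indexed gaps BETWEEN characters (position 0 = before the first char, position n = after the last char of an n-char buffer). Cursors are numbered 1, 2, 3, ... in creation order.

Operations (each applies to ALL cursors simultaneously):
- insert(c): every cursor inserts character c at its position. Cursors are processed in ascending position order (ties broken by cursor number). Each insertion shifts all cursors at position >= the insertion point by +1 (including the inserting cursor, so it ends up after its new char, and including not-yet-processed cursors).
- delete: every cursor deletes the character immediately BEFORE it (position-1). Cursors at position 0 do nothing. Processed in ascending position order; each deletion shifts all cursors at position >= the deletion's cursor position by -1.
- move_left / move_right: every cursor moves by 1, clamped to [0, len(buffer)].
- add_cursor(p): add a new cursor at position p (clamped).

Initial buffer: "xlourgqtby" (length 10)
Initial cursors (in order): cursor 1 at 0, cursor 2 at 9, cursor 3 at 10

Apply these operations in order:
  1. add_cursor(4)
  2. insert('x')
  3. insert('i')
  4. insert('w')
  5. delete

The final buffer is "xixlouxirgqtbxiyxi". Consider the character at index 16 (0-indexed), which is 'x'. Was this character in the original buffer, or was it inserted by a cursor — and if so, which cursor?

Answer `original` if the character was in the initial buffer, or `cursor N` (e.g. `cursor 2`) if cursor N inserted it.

Answer: cursor 3

Derivation:
After op 1 (add_cursor(4)): buffer="xlourgqtby" (len 10), cursors c1@0 c4@4 c2@9 c3@10, authorship ..........
After op 2 (insert('x')): buffer="xxlouxrgqtbxyx" (len 14), cursors c1@1 c4@6 c2@12 c3@14, authorship 1....4.....2.3
After op 3 (insert('i')): buffer="xixlouxirgqtbxiyxi" (len 18), cursors c1@2 c4@8 c2@15 c3@18, authorship 11....44.....22.33
After op 4 (insert('w')): buffer="xiwxlouxiwrgqtbxiwyxiw" (len 22), cursors c1@3 c4@10 c2@18 c3@22, authorship 111....444.....222.333
After op 5 (delete): buffer="xixlouxirgqtbxiyxi" (len 18), cursors c1@2 c4@8 c2@15 c3@18, authorship 11....44.....22.33
Authorship (.=original, N=cursor N): 1 1 . . . . 4 4 . . . . . 2 2 . 3 3
Index 16: author = 3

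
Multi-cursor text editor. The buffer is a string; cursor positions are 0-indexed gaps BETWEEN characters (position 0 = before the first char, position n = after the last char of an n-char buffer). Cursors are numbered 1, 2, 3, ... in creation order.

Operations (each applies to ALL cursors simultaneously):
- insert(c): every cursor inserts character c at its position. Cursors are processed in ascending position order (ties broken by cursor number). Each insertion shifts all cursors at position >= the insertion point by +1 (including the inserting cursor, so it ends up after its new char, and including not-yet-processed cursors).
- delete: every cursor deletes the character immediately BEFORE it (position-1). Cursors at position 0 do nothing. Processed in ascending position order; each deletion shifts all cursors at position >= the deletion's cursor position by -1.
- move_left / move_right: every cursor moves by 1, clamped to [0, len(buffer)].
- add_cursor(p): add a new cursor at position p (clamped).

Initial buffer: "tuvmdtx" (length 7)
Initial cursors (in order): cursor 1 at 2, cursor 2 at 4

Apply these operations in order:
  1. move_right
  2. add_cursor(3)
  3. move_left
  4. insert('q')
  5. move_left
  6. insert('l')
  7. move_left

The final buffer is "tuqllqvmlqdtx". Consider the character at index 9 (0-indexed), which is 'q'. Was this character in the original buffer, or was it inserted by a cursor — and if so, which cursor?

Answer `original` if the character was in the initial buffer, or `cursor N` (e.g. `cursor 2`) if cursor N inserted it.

Answer: cursor 2

Derivation:
After op 1 (move_right): buffer="tuvmdtx" (len 7), cursors c1@3 c2@5, authorship .......
After op 2 (add_cursor(3)): buffer="tuvmdtx" (len 7), cursors c1@3 c3@3 c2@5, authorship .......
After op 3 (move_left): buffer="tuvmdtx" (len 7), cursors c1@2 c3@2 c2@4, authorship .......
After op 4 (insert('q')): buffer="tuqqvmqdtx" (len 10), cursors c1@4 c3@4 c2@7, authorship ..13..2...
After op 5 (move_left): buffer="tuqqvmqdtx" (len 10), cursors c1@3 c3@3 c2@6, authorship ..13..2...
After op 6 (insert('l')): buffer="tuqllqvmlqdtx" (len 13), cursors c1@5 c3@5 c2@9, authorship ..1133..22...
After op 7 (move_left): buffer="tuqllqvmlqdtx" (len 13), cursors c1@4 c3@4 c2@8, authorship ..1133..22...
Authorship (.=original, N=cursor N): . . 1 1 3 3 . . 2 2 . . .
Index 9: author = 2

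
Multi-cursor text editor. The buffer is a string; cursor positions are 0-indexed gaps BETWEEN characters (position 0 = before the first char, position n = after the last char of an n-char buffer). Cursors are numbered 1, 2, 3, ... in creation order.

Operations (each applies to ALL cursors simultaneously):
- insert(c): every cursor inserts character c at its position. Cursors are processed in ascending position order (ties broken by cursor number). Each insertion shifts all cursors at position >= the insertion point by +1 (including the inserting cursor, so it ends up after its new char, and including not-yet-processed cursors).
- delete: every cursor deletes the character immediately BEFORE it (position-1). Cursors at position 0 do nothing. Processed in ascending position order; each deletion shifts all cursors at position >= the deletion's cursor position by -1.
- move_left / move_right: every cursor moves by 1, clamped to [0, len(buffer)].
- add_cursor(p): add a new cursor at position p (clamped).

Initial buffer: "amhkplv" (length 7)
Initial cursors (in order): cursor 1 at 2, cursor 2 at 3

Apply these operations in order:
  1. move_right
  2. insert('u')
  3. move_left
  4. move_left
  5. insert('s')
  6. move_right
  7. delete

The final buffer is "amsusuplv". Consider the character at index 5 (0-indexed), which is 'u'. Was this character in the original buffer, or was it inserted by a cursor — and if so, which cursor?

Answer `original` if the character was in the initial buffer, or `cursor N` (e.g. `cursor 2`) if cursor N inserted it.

After op 1 (move_right): buffer="amhkplv" (len 7), cursors c1@3 c2@4, authorship .......
After op 2 (insert('u')): buffer="amhukuplv" (len 9), cursors c1@4 c2@6, authorship ...1.2...
After op 3 (move_left): buffer="amhukuplv" (len 9), cursors c1@3 c2@5, authorship ...1.2...
After op 4 (move_left): buffer="amhukuplv" (len 9), cursors c1@2 c2@4, authorship ...1.2...
After op 5 (insert('s')): buffer="amshuskuplv" (len 11), cursors c1@3 c2@6, authorship ..1.12.2...
After op 6 (move_right): buffer="amshuskuplv" (len 11), cursors c1@4 c2@7, authorship ..1.12.2...
After op 7 (delete): buffer="amsusuplv" (len 9), cursors c1@3 c2@5, authorship ..1122...
Authorship (.=original, N=cursor N): . . 1 1 2 2 . . .
Index 5: author = 2

Answer: cursor 2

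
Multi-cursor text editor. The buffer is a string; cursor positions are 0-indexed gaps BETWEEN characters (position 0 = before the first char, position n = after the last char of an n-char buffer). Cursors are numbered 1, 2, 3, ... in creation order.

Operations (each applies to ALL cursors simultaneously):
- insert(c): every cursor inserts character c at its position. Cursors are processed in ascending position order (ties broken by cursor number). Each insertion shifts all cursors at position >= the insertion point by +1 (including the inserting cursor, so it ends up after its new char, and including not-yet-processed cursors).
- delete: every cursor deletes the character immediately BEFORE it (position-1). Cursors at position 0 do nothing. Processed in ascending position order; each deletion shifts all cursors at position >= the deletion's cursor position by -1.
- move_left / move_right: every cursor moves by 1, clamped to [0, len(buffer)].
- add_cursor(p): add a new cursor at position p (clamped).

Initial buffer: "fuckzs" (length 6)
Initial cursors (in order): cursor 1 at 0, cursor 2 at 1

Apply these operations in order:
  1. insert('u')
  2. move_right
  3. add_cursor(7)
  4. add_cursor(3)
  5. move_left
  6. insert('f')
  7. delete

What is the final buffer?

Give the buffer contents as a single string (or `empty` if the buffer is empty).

After op 1 (insert('u')): buffer="ufuuckzs" (len 8), cursors c1@1 c2@3, authorship 1.2.....
After op 2 (move_right): buffer="ufuuckzs" (len 8), cursors c1@2 c2@4, authorship 1.2.....
After op 3 (add_cursor(7)): buffer="ufuuckzs" (len 8), cursors c1@2 c2@4 c3@7, authorship 1.2.....
After op 4 (add_cursor(3)): buffer="ufuuckzs" (len 8), cursors c1@2 c4@3 c2@4 c3@7, authorship 1.2.....
After op 5 (move_left): buffer="ufuuckzs" (len 8), cursors c1@1 c4@2 c2@3 c3@6, authorship 1.2.....
After op 6 (insert('f')): buffer="ufffufuckfzs" (len 12), cursors c1@2 c4@4 c2@6 c3@10, authorship 11.422...3..
After op 7 (delete): buffer="ufuuckzs" (len 8), cursors c1@1 c4@2 c2@3 c3@6, authorship 1.2.....

Answer: ufuuckzs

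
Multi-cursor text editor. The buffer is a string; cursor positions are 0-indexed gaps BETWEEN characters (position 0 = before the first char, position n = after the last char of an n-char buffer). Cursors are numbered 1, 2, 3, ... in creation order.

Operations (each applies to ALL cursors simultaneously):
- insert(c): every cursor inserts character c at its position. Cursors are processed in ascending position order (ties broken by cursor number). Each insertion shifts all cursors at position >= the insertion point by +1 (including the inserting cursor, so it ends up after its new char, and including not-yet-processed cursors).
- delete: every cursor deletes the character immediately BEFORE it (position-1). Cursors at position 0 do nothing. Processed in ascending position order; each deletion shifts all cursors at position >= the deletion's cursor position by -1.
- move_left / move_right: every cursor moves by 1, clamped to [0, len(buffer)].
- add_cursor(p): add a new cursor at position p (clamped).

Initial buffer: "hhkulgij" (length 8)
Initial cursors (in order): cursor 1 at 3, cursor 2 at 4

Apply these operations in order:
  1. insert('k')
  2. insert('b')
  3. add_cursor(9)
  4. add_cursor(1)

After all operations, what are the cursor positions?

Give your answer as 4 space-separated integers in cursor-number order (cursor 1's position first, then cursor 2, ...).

Answer: 5 8 9 1

Derivation:
After op 1 (insert('k')): buffer="hhkkuklgij" (len 10), cursors c1@4 c2@6, authorship ...1.2....
After op 2 (insert('b')): buffer="hhkkbukblgij" (len 12), cursors c1@5 c2@8, authorship ...11.22....
After op 3 (add_cursor(9)): buffer="hhkkbukblgij" (len 12), cursors c1@5 c2@8 c3@9, authorship ...11.22....
After op 4 (add_cursor(1)): buffer="hhkkbukblgij" (len 12), cursors c4@1 c1@5 c2@8 c3@9, authorship ...11.22....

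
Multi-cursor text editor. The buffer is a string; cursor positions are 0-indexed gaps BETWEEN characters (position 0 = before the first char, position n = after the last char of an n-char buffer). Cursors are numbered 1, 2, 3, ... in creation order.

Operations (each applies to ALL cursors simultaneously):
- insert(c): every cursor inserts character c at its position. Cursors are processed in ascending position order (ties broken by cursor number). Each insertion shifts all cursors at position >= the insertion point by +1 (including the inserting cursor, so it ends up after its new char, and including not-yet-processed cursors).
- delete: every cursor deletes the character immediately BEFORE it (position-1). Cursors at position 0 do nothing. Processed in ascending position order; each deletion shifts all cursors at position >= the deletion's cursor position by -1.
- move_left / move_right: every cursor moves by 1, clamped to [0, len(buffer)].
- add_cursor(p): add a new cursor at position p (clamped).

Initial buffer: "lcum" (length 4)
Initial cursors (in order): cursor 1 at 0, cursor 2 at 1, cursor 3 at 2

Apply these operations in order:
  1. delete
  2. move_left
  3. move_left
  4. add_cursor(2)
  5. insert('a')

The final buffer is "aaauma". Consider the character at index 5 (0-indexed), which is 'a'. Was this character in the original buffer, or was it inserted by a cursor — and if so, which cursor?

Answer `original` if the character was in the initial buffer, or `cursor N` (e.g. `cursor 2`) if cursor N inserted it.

Answer: cursor 4

Derivation:
After op 1 (delete): buffer="um" (len 2), cursors c1@0 c2@0 c3@0, authorship ..
After op 2 (move_left): buffer="um" (len 2), cursors c1@0 c2@0 c3@0, authorship ..
After op 3 (move_left): buffer="um" (len 2), cursors c1@0 c2@0 c3@0, authorship ..
After op 4 (add_cursor(2)): buffer="um" (len 2), cursors c1@0 c2@0 c3@0 c4@2, authorship ..
After op 5 (insert('a')): buffer="aaauma" (len 6), cursors c1@3 c2@3 c3@3 c4@6, authorship 123..4
Authorship (.=original, N=cursor N): 1 2 3 . . 4
Index 5: author = 4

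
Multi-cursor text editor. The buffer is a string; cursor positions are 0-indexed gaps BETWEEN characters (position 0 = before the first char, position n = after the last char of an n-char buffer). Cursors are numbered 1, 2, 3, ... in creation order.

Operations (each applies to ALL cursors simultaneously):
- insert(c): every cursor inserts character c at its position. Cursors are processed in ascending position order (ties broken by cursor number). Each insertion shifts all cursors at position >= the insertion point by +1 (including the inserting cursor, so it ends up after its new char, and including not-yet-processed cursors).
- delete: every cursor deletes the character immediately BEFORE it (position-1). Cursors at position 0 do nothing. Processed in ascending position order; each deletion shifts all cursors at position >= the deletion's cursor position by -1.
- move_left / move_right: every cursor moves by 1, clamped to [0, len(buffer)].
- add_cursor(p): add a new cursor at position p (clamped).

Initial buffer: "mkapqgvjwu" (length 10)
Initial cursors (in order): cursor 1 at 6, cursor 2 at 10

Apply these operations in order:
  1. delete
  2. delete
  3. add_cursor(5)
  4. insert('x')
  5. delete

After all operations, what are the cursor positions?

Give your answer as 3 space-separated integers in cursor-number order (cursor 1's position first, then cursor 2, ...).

After op 1 (delete): buffer="mkapqvjw" (len 8), cursors c1@5 c2@8, authorship ........
After op 2 (delete): buffer="mkapvj" (len 6), cursors c1@4 c2@6, authorship ......
After op 3 (add_cursor(5)): buffer="mkapvj" (len 6), cursors c1@4 c3@5 c2@6, authorship ......
After op 4 (insert('x')): buffer="mkapxvxjx" (len 9), cursors c1@5 c3@7 c2@9, authorship ....1.3.2
After op 5 (delete): buffer="mkapvj" (len 6), cursors c1@4 c3@5 c2@6, authorship ......

Answer: 4 6 5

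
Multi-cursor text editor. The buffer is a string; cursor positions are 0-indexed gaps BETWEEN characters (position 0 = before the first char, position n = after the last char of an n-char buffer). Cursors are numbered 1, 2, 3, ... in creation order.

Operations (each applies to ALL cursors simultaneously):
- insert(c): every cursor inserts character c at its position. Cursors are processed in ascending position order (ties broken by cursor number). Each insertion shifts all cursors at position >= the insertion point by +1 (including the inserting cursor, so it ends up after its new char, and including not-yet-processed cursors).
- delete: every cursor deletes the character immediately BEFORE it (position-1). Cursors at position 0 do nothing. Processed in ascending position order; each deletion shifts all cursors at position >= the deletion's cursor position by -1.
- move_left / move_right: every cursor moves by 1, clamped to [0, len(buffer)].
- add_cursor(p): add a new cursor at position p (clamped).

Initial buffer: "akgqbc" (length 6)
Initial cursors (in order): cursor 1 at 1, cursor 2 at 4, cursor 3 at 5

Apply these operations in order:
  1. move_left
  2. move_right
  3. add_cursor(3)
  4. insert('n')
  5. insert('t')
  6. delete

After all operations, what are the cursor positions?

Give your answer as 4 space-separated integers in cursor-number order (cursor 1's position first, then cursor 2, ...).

After op 1 (move_left): buffer="akgqbc" (len 6), cursors c1@0 c2@3 c3@4, authorship ......
After op 2 (move_right): buffer="akgqbc" (len 6), cursors c1@1 c2@4 c3@5, authorship ......
After op 3 (add_cursor(3)): buffer="akgqbc" (len 6), cursors c1@1 c4@3 c2@4 c3@5, authorship ......
After op 4 (insert('n')): buffer="ankgnqnbnc" (len 10), cursors c1@2 c4@5 c2@7 c3@9, authorship .1..4.2.3.
After op 5 (insert('t')): buffer="antkgntqntbntc" (len 14), cursors c1@3 c4@7 c2@10 c3@13, authorship .11..44.22.33.
After op 6 (delete): buffer="ankgnqnbnc" (len 10), cursors c1@2 c4@5 c2@7 c3@9, authorship .1..4.2.3.

Answer: 2 7 9 5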